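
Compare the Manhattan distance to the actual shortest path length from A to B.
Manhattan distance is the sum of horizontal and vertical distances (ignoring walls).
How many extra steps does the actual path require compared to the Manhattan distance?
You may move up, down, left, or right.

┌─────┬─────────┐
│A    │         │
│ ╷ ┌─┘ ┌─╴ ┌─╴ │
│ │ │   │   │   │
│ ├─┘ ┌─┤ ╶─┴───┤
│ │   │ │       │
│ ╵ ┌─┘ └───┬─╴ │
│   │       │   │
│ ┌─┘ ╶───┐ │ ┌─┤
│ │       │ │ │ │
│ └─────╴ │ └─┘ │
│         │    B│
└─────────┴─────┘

Manhattan distance: |5 - 0| + |7 - 0| = 12
Actual path length: 20
Extra steps: 20 - 12 = 8

Solution:

┌─────┬─────────┐
│A    │         │
│ ╷ ┌─┘ ┌─╴ ┌─╴ │
│↓│ │   │   │   │
│ ├─┘ ┌─┤ ╶─┴───┤
│↓│   │ │       │
│ ╵ ┌─┘ └───┬─╴ │
│↓  │↱ → → ↓│   │
│ ┌─┘ ╶───┐ │ ┌─┤
│↓│  ↑ ← ↰│↓│ │ │
│ └─────╴ │ └─┘ │
│↳ → → → ↑│↳ → B│
└─────────┴─────┘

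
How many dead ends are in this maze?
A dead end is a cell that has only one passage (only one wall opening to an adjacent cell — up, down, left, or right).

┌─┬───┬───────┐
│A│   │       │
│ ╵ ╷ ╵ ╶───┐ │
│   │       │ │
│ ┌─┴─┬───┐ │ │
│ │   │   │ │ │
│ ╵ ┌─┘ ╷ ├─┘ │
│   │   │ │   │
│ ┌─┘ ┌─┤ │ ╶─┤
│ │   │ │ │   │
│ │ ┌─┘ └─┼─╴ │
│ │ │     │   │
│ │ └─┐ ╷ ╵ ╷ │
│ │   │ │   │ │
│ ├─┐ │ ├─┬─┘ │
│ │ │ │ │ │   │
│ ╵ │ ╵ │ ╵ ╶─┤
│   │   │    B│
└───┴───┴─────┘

Checking each cell for number of passages:

Dead ends found at positions:
  (0, 0)
  (2, 2)
  (2, 5)
  (4, 3)
  (4, 4)
  (5, 2)
  (7, 1)
  (7, 4)
  (8, 6)
Total dead ends: 9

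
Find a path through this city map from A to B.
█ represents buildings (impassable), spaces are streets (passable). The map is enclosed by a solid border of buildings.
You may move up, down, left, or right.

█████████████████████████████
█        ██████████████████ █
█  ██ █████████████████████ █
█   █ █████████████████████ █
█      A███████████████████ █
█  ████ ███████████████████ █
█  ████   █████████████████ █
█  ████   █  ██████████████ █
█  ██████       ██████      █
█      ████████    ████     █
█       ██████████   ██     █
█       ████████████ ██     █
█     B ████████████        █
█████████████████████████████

Finding the shortest path from A to B:
Movement: cardinal only
Path length: 17 steps
Directions: left → left → left → left → left → down → down → down → down → down → down → down → down → right → right → right → right

Solution:

█████████████████████████████
█        ██████████████████ █
█  ██ █████████████████████ █
█   █ █████████████████████ █
█ ↓←←←←A███████████████████ █
█ ↓████ ███████████████████ █
█ ↓████   █████████████████ █
█ ↓████   █  ██████████████ █
█ ↓██████       ██████      █
█ ↓    ████████    ████     █
█ ↓     ██████████   ██     █
█ ↓     ████████████ ██     █
█ ↳→→→B ████████████        █
█████████████████████████████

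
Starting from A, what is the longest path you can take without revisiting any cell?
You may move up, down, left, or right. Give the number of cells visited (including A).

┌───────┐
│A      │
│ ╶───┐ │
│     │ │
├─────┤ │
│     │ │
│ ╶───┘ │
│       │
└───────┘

Finding longest simple path using DFS:
Start: (0, 0)
Longest path visits 13 cells
Path: A → right → right → right → down → down → down → left → left → left → up → right → right

Solution:

┌───────┐
│A → → ↓│
│ ╶───┐ │
│     │↓│
├─────┤ │
│↱ → B│↓│
│ ╶───┘ │
│↑ ← ← ↲│
└───────┘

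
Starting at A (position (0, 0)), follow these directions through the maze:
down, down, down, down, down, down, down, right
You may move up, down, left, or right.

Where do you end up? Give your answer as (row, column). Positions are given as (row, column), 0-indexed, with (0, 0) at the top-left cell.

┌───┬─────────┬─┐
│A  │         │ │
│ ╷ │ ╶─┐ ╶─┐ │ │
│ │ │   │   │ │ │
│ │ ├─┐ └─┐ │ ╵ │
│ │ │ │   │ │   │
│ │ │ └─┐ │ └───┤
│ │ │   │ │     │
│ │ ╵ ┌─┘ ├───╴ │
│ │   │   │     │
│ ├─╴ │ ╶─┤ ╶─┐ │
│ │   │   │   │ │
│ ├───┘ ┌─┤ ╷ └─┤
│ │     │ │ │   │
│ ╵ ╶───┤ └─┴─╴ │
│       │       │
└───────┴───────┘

Following directions step by step:
Start: (0, 0)
  down: (0, 0) → (1, 0)
  down: (1, 0) → (2, 0)
  down: (2, 0) → (3, 0)
  down: (3, 0) → (4, 0)
  down: (4, 0) → (5, 0)
  down: (5, 0) → (6, 0)
  down: (6, 0) → (7, 0)
  right: (7, 0) → (7, 1)
Final position: (7, 1)

Path taken:

┌───┬─────────┬─┐
│A  │         │ │
│ ╷ │ ╶─┐ ╶─┐ │ │
│↓│ │   │   │ │ │
│ │ ├─┐ └─┐ │ ╵ │
│↓│ │ │   │ │   │
│ │ │ └─┐ │ └───┤
│↓│ │   │ │     │
│ │ ╵ ┌─┘ ├───╴ │
│↓│   │   │     │
│ ├─╴ │ ╶─┤ ╶─┐ │
│↓│   │   │   │ │
│ ├───┘ ┌─┤ ╷ └─┤
│↓│     │ │ │   │
│ ╵ ╶───┤ └─┴─╴ │
│↳ B    │       │
└───────┴───────┘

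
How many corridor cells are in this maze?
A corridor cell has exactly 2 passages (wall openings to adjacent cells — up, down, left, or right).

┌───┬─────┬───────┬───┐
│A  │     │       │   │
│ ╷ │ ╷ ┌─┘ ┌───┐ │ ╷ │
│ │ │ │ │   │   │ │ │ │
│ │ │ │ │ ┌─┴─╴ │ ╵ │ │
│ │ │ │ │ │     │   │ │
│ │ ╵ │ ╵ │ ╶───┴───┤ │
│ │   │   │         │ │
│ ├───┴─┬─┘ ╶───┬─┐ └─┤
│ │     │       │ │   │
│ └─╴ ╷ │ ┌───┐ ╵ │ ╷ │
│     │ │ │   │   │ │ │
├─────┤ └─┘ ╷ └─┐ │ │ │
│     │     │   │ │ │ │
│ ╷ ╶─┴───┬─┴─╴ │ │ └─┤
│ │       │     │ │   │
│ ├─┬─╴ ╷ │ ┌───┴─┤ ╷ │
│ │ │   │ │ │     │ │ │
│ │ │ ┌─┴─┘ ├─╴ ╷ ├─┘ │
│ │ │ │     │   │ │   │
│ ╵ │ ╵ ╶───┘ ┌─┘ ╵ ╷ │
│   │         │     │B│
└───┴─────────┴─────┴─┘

Counting cells with exactly 2 passages:
Total corridor cells: 93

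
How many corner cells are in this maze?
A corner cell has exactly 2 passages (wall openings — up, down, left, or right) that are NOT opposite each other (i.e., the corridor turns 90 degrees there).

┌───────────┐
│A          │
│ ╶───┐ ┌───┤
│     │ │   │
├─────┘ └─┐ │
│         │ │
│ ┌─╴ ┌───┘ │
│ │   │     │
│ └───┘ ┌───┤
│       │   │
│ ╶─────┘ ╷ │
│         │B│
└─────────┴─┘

Counting corner cells (2 non-opposite passages):
Total corners: 12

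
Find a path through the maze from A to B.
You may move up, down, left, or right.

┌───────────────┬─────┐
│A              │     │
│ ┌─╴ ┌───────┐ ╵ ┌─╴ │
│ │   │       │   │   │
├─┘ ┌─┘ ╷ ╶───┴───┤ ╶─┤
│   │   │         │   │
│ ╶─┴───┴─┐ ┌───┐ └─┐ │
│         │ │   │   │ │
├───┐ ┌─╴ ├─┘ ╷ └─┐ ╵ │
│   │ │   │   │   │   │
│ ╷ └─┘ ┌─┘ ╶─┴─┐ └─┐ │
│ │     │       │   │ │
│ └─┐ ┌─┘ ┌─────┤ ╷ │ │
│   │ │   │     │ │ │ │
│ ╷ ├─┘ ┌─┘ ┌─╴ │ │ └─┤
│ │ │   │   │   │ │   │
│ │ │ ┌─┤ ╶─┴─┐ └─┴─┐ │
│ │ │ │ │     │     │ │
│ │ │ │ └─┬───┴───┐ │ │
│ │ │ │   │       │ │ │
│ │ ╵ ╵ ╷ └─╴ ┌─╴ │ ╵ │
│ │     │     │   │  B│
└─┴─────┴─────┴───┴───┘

Finding the shortest path through the maze:
Path length: 48 steps
Directions: right → right → down → left → down → left → down → right → right → right → right → down → left → down → left → left → up → left → down → down → right → down → down → down → down → right → up → up → up → right → up → right → up → right → up → right → up → right → down → right → down → right → down → down → right → down → down → down

Solution:

┌───────────────┬─────┐
│A → ↓          │     │
│ ┌─╴ ┌───────┐ ╵ ┌─╴ │
│ │↓ ↲│       │   │   │
├─┘ ┌─┘ ╷ ╶───┴───┤ ╶─┤
│↓ ↲│   │         │   │
│ ╶─┴───┴─┐ ┌───┐ └─┐ │
│↳ → → → ↓│ │↱ ↓│   │ │
├───┐ ┌─╴ ├─┘ ╷ └─┐ ╵ │
│↓ ↰│ │↓ ↲│↱ ↑│↳ ↓│   │
│ ╷ └─┘ ┌─┘ ╶─┴─┐ └─┐ │
│↓│↑ ← ↲│↱ ↑    │↳ ↓│ │
│ └─┐ ┌─┘ ┌─────┤ ╷ │ │
│↳ ↓│ │↱ ↑│     │ │↓│ │
│ ╷ ├─┘ ┌─┘ ┌─╴ │ │ └─┤
│ │↓│↱ ↑│   │   │ │↳ ↓│
│ │ │ ┌─┤ ╶─┴─┐ └─┴─┐ │
│ │↓│↑│ │     │     │↓│
│ │ │ │ └─┬───┴───┐ │ │
│ │↓│↑│   │       │ │↓│
│ │ ╵ ╵ ╷ └─╴ ┌─╴ │ ╵ │
│ │↳ ↑  │     │   │  B│
└─┴─────┴─────┴───┴───┘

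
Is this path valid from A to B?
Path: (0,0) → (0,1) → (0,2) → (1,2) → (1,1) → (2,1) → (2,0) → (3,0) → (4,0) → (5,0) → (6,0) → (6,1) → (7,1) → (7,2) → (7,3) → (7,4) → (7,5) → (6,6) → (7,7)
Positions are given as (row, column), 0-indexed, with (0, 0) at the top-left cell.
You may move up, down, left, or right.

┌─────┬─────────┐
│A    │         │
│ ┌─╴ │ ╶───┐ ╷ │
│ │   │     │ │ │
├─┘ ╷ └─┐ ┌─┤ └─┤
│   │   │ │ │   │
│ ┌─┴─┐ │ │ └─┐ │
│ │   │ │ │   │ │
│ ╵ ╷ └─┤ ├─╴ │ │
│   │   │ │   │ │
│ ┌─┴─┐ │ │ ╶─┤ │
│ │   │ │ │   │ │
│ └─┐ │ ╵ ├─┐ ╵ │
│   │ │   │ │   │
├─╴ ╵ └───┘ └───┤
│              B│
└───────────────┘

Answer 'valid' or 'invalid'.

Checking path validity:
Result: Invalid move at step 17: cannot move from (7, 5) to (6, 6).

invalid

Correct solution:

┌─────┬─────────┐
│A → ↓│         │
│ ┌─╴ │ ╶───┐ ╷ │
│ │↓ ↲│     │ │ │
├─┘ ╷ └─┐ ┌─┤ └─┤
│↓ ↲│   │ │ │   │
│ ┌─┴─┐ │ │ └─┐ │
│↓│   │ │ │   │ │
│ ╵ ╷ └─┤ ├─╴ │ │
│↓  │   │ │   │ │
│ ┌─┴─┐ │ │ ╶─┤ │
│↓│   │ │ │   │ │
│ └─┐ │ ╵ ├─┐ ╵ │
│↳ ↓│ │   │ │   │
├─╴ ╵ └───┘ └───┤
│  ↳ → → → → → B│
└───────────────┘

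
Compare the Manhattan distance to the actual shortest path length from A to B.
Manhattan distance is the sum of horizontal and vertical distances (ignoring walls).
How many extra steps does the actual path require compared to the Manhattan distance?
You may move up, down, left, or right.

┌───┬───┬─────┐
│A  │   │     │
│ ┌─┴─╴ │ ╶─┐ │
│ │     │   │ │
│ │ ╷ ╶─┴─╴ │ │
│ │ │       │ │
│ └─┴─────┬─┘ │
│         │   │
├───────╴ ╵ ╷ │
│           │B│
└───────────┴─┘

Manhattan distance: |4 - 0| + |6 - 0| = 10
Actual path length: 12
Extra steps: 12 - 10 = 2

Solution:

┌───┬───┬─────┐
│A  │   │     │
│ ┌─┴─╴ │ ╶─┐ │
│↓│     │   │ │
│ │ ╷ ╶─┴─╴ │ │
│↓│ │       │ │
│ └─┴─────┬─┘ │
│↳ → → → ↓│↱ ↓│
├───────╴ ╵ ╷ │
│        ↳ ↑│B│
└───────────┴─┘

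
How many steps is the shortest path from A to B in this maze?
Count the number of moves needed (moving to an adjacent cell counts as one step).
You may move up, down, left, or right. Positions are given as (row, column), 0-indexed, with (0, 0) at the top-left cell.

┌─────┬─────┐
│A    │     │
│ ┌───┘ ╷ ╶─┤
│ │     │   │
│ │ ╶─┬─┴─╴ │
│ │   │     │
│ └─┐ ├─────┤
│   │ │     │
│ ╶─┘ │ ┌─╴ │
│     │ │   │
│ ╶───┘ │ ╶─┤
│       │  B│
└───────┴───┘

Using BFS to find shortest path:
Start: (0, 0), End: (5, 5)
Path found:
(0,0) → (1,0) → (2,0) → (3,0) → (4,0) → (5,0) → (5,1) → (5,2) → (5,3) → (4,3) → (3,3) → (3,4) → (3,5) → (4,5) → (4,4) → (5,4) → (5,5)
Number of steps: 16

Solution:

┌─────┬─────┐
│A    │     │
│ ┌───┘ ╷ ╶─┤
│↓│     │   │
│ │ ╶─┬─┴─╴ │
│↓│   │     │
│ └─┐ ├─────┤
│↓  │ │↱ → ↓│
│ ╶─┘ │ ┌─╴ │
│↓    │↑│↓ ↲│
│ ╶───┘ │ ╶─┤
│↳ → → ↑│↳ B│
└───────┴───┘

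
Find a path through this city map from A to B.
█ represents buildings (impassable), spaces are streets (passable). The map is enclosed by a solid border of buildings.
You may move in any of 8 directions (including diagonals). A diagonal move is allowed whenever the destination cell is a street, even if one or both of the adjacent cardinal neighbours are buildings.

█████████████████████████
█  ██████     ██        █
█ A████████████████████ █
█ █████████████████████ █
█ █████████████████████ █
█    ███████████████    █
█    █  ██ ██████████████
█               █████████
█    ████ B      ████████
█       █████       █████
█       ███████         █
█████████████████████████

Finding the shortest path from A to B:
Movement: 8-directional
Path length: 11 steps
Directions: down-left → down → down-right → right → down-right → down-right → right → right → right → right → down-right

Solution:

█████████████████████████
█  ██████     ██        █
█ A████████████████████ █
█↓█████████████████████ █
█↘█████████████████████ █
█ →↘ ███████████████    █
█   ↘█  ██ ██████████████
█    →→→→↘      █████████
█    ████ B      ████████
█       █████       █████
█       ███████         █
█████████████████████████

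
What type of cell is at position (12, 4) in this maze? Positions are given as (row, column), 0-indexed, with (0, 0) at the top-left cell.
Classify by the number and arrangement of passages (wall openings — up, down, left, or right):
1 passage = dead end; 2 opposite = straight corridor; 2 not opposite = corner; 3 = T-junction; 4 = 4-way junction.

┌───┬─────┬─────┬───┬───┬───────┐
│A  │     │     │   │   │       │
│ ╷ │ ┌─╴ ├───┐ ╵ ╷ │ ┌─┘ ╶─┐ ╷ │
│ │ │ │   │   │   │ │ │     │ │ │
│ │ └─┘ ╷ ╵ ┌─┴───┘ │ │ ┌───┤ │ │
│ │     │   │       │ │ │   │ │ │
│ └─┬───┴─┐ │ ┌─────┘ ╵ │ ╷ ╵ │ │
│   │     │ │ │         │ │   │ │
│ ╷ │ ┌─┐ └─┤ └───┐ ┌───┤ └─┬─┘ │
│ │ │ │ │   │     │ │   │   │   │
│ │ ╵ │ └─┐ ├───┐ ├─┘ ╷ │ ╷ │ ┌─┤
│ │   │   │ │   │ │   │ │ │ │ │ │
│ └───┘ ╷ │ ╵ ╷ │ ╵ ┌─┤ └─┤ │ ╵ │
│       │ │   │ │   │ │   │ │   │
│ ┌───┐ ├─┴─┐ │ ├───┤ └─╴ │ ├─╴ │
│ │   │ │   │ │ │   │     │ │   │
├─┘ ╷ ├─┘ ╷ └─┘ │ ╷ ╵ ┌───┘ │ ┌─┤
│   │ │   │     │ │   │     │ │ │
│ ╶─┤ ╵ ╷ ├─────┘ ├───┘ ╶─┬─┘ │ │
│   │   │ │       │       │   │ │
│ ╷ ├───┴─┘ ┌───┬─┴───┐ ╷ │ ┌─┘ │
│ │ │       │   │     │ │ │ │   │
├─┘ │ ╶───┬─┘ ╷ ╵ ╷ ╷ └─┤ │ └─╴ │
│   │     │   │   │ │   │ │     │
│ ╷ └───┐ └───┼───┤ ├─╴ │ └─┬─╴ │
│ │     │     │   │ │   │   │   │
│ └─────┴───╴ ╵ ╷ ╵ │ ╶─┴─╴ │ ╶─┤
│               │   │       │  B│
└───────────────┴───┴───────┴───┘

Checking cell at (12, 4):
Number of passages: 2
Cell type: corner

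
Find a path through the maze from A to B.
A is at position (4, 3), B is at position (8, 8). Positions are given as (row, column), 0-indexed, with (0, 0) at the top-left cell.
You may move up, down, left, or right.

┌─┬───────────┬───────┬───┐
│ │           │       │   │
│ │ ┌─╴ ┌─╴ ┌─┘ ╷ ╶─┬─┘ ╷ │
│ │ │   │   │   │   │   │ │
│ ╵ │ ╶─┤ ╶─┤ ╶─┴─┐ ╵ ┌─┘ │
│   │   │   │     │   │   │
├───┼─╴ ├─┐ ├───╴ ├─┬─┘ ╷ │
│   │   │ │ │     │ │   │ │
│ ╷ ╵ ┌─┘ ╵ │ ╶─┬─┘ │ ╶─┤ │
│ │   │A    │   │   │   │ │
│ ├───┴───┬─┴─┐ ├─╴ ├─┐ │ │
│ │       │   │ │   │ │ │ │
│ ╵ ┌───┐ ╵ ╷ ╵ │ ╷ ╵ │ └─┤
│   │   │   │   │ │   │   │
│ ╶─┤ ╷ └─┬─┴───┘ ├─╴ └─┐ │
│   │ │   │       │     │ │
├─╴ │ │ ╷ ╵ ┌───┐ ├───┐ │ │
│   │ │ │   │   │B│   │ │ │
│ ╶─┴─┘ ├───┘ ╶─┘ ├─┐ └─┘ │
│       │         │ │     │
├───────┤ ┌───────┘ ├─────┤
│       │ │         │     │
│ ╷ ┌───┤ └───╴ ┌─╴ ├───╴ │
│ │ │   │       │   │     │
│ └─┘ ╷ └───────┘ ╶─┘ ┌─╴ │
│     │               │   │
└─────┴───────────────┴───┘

Finding the shortest path from (4, 3) to (8, 8):
Path length: 41 steps
Directions: right → right → up → up → left → up → right → up → left → left → down → left → down → right → down → left → down → left → up → left → down → down → down → down → right → down → left → down → right → right → right → up → up → right → down → right → up → right → right → right → down

Solution:

┌─┬───────────┬───────┬───┐
│ │    ↓ ← ↰  │       │   │
│ │ ┌─╴ ┌─╴ ┌─┘ ╷ ╶─┬─┘ ╷ │
│ │ │↓ ↲│↱ ↑│   │   │   │ │
│ ╵ │ ╶─┤ ╶─┤ ╶─┴─┐ ╵ ┌─┘ │
│   │↳ ↓│↑ ↰│     │   │   │
├───┼─╴ ├─┐ ├───╴ ├─┬─┘ ╷ │
│↓ ↰│↓ ↲│ │↑│     │ │   │ │
│ ╷ ╵ ┌─┘ ╵ │ ╶─┬─┘ │ ╶─┤ │
│↓│↑ ↲│A → ↑│   │   │   │ │
│ ├───┴───┬─┴─┐ ├─╴ ├─┐ │ │
│↓│       │   │ │   │ │ │ │
│ ╵ ┌───┐ ╵ ╷ ╵ │ ╷ ╵ │ └─┤
│↓  │   │   │   │ │   │   │
│ ╶─┤ ╷ └─┬─┴───┘ ├─╴ └─┐ │
│↳ ↓│ │↱ ↓│↱ → → ↓│     │ │
├─╴ │ │ ╷ ╵ ┌───┐ ├───┐ │ │
│↓ ↲│ │↑│↳ ↑│   │B│   │ │ │
│ ╶─┴─┘ ├───┘ ╶─┘ ├─┐ └─┘ │
│↳ → → ↑│         │ │     │
├───────┤ ┌───────┘ ├─────┤
│       │ │         │     │
│ ╷ ┌───┤ └───╴ ┌─╴ ├───╴ │
│ │ │   │       │   │     │
│ └─┘ ╷ └───────┘ ╶─┘ ┌─╴ │
│     │               │   │
└─────┴───────────────┴───┘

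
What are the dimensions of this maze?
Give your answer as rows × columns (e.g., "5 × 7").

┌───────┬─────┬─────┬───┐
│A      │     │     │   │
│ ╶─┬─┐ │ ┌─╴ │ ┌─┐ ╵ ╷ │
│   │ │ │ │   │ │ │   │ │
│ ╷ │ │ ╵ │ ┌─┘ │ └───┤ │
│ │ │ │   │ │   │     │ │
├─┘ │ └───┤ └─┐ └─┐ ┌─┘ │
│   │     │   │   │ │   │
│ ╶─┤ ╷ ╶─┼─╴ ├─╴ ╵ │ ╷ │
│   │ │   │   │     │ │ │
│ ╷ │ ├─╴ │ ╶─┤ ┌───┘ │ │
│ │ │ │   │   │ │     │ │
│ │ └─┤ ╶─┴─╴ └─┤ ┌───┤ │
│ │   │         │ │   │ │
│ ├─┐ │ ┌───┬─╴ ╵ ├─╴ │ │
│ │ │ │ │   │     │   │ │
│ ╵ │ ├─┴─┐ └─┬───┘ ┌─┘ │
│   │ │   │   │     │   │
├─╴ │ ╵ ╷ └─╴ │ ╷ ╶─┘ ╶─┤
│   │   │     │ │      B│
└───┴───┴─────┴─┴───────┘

Counting the maze dimensions:
Rows (vertical): 10
Columns (horizontal): 12
Dimensions: 10 × 12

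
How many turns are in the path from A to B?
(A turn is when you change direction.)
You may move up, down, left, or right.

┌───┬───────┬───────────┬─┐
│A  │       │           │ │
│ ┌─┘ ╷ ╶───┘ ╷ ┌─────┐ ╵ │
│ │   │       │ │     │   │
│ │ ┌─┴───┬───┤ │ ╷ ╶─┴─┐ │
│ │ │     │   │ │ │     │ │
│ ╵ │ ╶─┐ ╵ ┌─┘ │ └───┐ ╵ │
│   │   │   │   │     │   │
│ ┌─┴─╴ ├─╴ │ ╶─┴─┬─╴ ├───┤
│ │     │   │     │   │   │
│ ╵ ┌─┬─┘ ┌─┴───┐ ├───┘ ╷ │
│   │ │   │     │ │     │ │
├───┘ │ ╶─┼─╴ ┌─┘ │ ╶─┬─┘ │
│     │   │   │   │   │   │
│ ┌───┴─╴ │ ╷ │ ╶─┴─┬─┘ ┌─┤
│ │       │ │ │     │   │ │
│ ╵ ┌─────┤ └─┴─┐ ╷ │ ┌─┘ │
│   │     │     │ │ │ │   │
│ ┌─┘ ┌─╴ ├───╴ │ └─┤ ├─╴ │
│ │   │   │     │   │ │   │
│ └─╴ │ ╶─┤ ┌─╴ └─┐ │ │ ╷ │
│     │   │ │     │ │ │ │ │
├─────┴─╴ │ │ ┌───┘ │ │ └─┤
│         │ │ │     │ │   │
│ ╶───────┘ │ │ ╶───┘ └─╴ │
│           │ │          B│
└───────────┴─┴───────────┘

Directions: down, down, down, right, up, up, right, up, right, down, right, right, right, up, right, down, down, down, left, down, right, right, down, down, left, down, right, down, down, right, down, down, left, left, down, right, right, right, right, right
Number of turns: 23

Solution:

┌───┬───────┬───────────┬─┐
│A  │↱ ↓    │↱ ↓        │ │
│ ┌─┘ ╷ ╶───┘ ╷ ┌─────┐ ╵ │
│↓│↱ ↑│↳ → → ↑│↓│     │   │
│ │ ┌─┴───┬───┤ │ ╷ ╶─┴─┐ │
│↓│↑│     │   │↓│ │     │ │
│ ╵ │ ╶─┐ ╵ ┌─┘ │ └───┐ ╵ │
│↳ ↑│   │   │↓ ↲│     │   │
│ ┌─┴─╴ ├─╴ │ ╶─┴─┬─╴ ├───┤
│ │     │   │↳ → ↓│   │   │
│ ╵ ┌─┬─┘ ┌─┴───┐ ├───┘ ╷ │
│   │ │   │     │↓│     │ │
├───┘ │ ╶─┼─╴ ┌─┘ │ ╶─┬─┘ │
│     │   │   │↓ ↲│   │   │
│ ┌───┴─╴ │ ╷ │ ╶─┴─┬─┘ ┌─┤
│ │       │ │ │↳ ↓  │   │ │
│ ╵ ┌─────┤ └─┴─┐ ╷ │ ┌─┘ │
│   │     │     │↓│ │ │   │
│ ┌─┘ ┌─╴ ├───╴ │ └─┤ ├─╴ │
│ │   │   │     │↳ ↓│ │   │
│ └─╴ │ ╶─┤ ┌─╴ └─┐ │ │ ╷ │
│     │   │ │     │↓│ │ │ │
├─────┴─╴ │ │ ┌───┘ │ │ └─┤
│         │ │ │↓ ← ↲│ │   │
│ ╶───────┘ │ │ ╶───┘ └─╴ │
│           │ │↳ → → → → B│
└───────────┴─┴───────────┘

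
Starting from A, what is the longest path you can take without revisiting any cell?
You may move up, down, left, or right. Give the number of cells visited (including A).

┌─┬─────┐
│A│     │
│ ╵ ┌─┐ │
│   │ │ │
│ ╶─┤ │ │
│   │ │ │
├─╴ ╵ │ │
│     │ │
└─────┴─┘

Finding longest simple path using DFS:
Start: (0, 0)
Longest path visits 9 cells
Path: A → down → right → up → right → right → down → down → down

Solution:

┌─┬─────┐
│A│↱ → ↓│
│ ╵ ┌─┐ │
│↳ ↑│ │↓│
│ ╶─┤ │ │
│   │ │↓│
├─╴ ╵ │ │
│     │B│
└─────┴─┘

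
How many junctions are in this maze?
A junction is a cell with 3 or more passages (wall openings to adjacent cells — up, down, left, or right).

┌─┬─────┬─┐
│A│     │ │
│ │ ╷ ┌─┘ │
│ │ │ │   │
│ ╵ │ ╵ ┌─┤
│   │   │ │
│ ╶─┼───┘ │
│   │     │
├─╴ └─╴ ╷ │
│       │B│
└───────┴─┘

Checking each cell for number of passages:

Junctions found (3+ passages):
  (0, 2): 3 passages
  (2, 0): 3 passages
  (3, 3): 3 passages
  (3, 4): 3 passages
  (4, 1): 3 passages
Total junctions: 5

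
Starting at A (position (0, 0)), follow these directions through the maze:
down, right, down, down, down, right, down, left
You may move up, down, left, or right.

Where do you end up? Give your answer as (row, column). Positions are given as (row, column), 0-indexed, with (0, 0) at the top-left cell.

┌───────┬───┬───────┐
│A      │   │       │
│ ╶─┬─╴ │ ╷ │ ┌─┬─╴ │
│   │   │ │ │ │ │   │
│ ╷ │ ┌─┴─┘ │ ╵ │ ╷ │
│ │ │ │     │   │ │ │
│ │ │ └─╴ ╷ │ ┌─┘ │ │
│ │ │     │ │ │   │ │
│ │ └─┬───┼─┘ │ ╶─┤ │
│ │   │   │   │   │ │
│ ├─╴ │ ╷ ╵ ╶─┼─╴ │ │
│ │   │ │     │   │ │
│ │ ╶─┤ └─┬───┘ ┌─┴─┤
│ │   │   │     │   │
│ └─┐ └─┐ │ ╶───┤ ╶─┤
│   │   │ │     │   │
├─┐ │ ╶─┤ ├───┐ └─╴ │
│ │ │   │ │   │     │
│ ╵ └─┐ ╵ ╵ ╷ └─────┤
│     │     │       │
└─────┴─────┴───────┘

Following directions step by step:
Start: (0, 0)
  down: (0, 0) → (1, 0)
  right: (1, 0) → (1, 1)
  down: (1, 1) → (2, 1)
  down: (2, 1) → (3, 1)
  down: (3, 1) → (4, 1)
  right: (4, 1) → (4, 2)
  down: (4, 2) → (5, 2)
  left: (5, 2) → (5, 1)
Final position: (5, 1)

Path taken:

┌───────┬───┬───────┐
│A      │   │       │
│ ╶─┬─╴ │ ╷ │ ┌─┬─╴ │
│↳ ↓│   │ │ │ │ │   │
│ ╷ │ ┌─┴─┘ │ ╵ │ ╷ │
│ │↓│ │     │   │ │ │
│ │ │ └─╴ ╷ │ ┌─┘ │ │
│ │↓│     │ │ │   │ │
│ │ └─┬───┼─┘ │ ╶─┤ │
│ │↳ ↓│   │   │   │ │
│ ├─╴ │ ╷ ╵ ╶─┼─╴ │ │
│ │B ↲│ │     │   │ │
│ │ ╶─┤ └─┬───┘ ┌─┴─┤
│ │   │   │     │   │
│ └─┐ └─┐ │ ╶───┤ ╶─┤
│   │   │ │     │   │
├─┐ │ ╶─┤ ├───┐ └─╴ │
│ │ │   │ │   │     │
│ ╵ └─┐ ╵ ╵ ╷ └─────┤
│     │     │       │
└─────┴─────┴───────┘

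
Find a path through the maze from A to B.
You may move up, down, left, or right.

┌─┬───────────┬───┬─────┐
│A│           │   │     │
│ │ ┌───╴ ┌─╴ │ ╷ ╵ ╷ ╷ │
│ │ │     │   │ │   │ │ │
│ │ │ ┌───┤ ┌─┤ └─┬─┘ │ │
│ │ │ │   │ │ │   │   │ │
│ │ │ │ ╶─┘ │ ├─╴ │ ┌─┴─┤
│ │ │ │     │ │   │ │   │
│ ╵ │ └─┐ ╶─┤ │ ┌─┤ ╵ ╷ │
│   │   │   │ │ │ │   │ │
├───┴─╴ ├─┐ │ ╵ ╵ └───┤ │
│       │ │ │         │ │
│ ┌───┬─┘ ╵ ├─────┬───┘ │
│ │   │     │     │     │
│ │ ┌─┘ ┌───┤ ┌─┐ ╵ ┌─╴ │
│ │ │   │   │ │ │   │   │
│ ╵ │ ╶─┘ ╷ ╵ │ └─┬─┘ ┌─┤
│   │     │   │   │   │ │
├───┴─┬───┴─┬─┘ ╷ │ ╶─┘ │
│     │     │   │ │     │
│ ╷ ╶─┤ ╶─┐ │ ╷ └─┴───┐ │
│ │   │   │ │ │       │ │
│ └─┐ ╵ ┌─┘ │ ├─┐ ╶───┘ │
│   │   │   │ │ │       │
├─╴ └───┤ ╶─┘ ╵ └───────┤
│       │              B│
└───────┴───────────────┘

Finding the shortest path through the maze:
Path length: 67 steps
Directions: down → down → down → down → right → up → up → up → up → right → right → right → right → right → down → left → down → down → left → down → right → down → down → left → left → down → left → down → right → right → up → right → down → right → up → up → right → right → down → right → up → right → right → down → left → down → left → down → right → right → down → down → left → left → left → up → left → up → left → down → down → down → right → right → right → right → right

Solution:

┌─┬───────────┬───┬─────┐
│A│↱ → → → → ↓│   │     │
│ │ ┌───╴ ┌─╴ │ ╷ ╵ ╷ ╷ │
│↓│↑│     │↓ ↲│ │   │ │ │
│ │ │ ┌───┤ ┌─┤ └─┬─┘ │ │
│↓│↑│ │   │↓│ │   │   │ │
│ │ │ │ ╶─┘ │ ├─╴ │ ┌─┴─┤
│↓│↑│ │  ↓ ↲│ │   │ │   │
│ ╵ │ └─┐ ╶─┤ │ ┌─┤ ╵ ╷ │
│↳ ↑│   │↳ ↓│ │ │ │   │ │
├───┴─╴ ├─┐ │ ╵ ╵ └───┤ │
│       │ │↓│         │ │
│ ┌───┬─┘ ╵ ├─────┬───┘ │
│ │   │↓ ← ↲│↱ → ↓│↱ → ↓│
│ │ ┌─┘ ┌───┤ ┌─┐ ╵ ┌─╴ │
│ │ │↓ ↲│↱ ↓│↑│ │↳ ↑│↓ ↲│
│ ╵ │ ╶─┘ ╷ ╵ │ └─┬─┘ ┌─┤
│   │↳ → ↑│↳ ↑│   │↓ ↲│ │
├───┴─┬───┴─┬─┘ ╷ │ ╶─┘ │
│     │     │↓ ↰│ │↳ → ↓│
│ ╷ ╶─┤ ╶─┐ │ ╷ └─┴───┐ │
│ │   │   │ │↓│↑ ↰    │↓│
│ └─┐ ╵ ┌─┘ │ ├─┐ ╶───┘ │
│   │   │   │↓│ │↑ ← ← ↲│
├─╴ └───┤ ╶─┘ ╵ └───────┤
│       │    ↳ → → → → B│
└───────┴───────────────┘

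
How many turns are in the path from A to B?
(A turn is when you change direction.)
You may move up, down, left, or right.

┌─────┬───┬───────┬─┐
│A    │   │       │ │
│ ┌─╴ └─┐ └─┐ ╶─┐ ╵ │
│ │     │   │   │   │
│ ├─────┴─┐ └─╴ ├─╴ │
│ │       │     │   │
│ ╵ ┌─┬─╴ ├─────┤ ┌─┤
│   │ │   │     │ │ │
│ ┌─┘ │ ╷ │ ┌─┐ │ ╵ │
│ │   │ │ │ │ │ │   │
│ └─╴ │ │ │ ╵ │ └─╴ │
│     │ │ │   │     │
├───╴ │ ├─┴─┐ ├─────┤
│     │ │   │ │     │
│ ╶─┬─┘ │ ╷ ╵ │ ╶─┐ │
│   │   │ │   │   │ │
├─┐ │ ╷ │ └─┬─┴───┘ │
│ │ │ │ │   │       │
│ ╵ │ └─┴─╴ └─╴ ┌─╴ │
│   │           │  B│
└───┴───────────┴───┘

Directions: down, down, down, right, up, right, right, right, down, left, down, down, down, down, left, down, down, right, right, right, right, right, up, right, right, down
Number of turns: 12

Solution:

┌─────┬───┬───────┬─┐
│A    │   │       │ │
│ ┌─╴ └─┐ └─┐ ╶─┐ ╵ │
│↓│     │   │   │   │
│ ├─────┴─┐ └─╴ ├─╴ │
│↓│↱ → → ↓│     │   │
│ ╵ ┌─┬─╴ ├─────┤ ┌─┤
│↳ ↑│ │↓ ↲│     │ │ │
│ ┌─┘ │ ╷ │ ┌─┐ │ ╵ │
│ │   │↓│ │ │ │ │   │
│ └─╴ │ │ │ ╵ │ └─╴ │
│     │↓│ │   │     │
├───╴ │ ├─┴─┐ ├─────┤
│     │↓│   │ │     │
│ ╶─┬─┘ │ ╷ ╵ │ ╶─┐ │
│   │↓ ↲│ │   │   │ │
├─┐ │ ╷ │ └─┬─┴───┘ │
│ │ │↓│ │   │  ↱ → ↓│
│ ╵ │ └─┴─╴ └─╴ ┌─╴ │
│   │↳ → → → → ↑│  B│
└───┴───────────┴───┘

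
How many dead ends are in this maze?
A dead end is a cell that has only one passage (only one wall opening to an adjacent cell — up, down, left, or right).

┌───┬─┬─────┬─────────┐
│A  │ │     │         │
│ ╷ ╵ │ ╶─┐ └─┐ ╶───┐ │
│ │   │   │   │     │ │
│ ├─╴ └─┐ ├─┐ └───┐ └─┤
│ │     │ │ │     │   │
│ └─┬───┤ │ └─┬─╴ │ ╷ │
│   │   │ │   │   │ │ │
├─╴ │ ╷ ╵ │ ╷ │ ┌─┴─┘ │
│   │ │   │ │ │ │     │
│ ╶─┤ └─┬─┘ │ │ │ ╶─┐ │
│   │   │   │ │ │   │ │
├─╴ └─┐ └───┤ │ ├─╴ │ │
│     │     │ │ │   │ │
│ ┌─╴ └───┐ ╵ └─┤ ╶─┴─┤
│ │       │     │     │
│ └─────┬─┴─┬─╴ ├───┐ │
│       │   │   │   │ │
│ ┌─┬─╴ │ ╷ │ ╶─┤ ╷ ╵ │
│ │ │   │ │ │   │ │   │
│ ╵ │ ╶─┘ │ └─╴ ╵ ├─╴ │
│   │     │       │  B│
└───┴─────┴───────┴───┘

Checking each cell for number of passages:

Dead ends found at positions:
  (0, 2)
  (0, 6)
  (1, 10)
  (2, 1)
  (2, 3)
  (2, 5)
  (3, 9)
  (5, 4)
  (6, 7)
  (6, 10)
  (7, 1)
  (7, 4)
  (9, 1)
  (10, 9)
Total dead ends: 14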